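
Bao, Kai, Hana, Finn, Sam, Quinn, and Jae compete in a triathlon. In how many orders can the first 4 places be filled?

840

This is an ordered selection of 4 from 7: P(7,4).
That gives 7 × 6 × 5 × 4 = 840.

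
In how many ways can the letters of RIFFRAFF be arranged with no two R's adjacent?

630

Total arrangements of RIFFRAFF: 8!/(4!·2!) = 840.
If the two R's are adjacent, glue them into one block, leaving 7 items to arrange: (7)!/(4!) = 210 ways.
Subtracting, 840 − 210 = 630 arrangements keep the R's apart.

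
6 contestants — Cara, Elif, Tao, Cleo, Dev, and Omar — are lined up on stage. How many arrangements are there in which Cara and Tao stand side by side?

Place the 4 others and the Cara-Tao pair as 5 objects in a line; the pair has 2 internal arrangements.
That gives 2 × 5! = 2 × 120 = 240.

240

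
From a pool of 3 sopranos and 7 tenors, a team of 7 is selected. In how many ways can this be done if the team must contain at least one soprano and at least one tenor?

119

Total 7-person selections from all 10: C(10,7) = 120.
Selections missing a whole group: no sopranos → C(7,7) = 1; no tenors → C(3,7) = 0.
Both groups omitted at once is impossible, so 120 − 1 = 119.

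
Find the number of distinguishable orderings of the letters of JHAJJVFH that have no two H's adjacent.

2520

Total arrangements of JHAJJVFH: 8!/(3!·2!) = 3360.
Arrangements with the H's together: treat HH as one letter, giving (7)!/(3!) = 840.
Hence 3360 − 840 = 2520.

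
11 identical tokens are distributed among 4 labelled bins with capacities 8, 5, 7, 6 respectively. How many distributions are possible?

243

By stars and bars, unrestricted non-negative solutions to x_1+…+x_4 = 11 number C(11+3,3) = 364.
Subtract solutions that violate a single cap (substitute x_i' = x_i − (cap_i+1)): x_1 ≥ 9 gives C(5,3) = 10; x_2 ≥ 6 gives C(8,3) = 56; x_3 ≥ 8 gives C(6,3) = 20; x_4 ≥ 7 gives C(7,3) = 35. Together 121.
No two caps can be exceeded simultaneously, so the pair terms are all 0.
By inclusion–exclusion the count is 364 − 121 + 0 = 243.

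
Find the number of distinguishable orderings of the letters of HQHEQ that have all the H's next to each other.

12

Treat the 2 copies of H as a single block. The multiset to arrange is then {HH, E, Q, Q}, 4 items in all.
That gives (4)!/(2!) = 12 arrangements.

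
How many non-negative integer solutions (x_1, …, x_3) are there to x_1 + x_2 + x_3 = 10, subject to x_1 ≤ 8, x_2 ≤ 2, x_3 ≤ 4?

Ignoring the caps, the number of non-negative solutions to x_1+…+x_3 = 10 is C(12,2) = 66.
Subtract solutions that violate a single cap (substitute x_i' = x_i − (cap_i+1)): x_1 ≥ 9 gives C(3,2) = 3; x_2 ≥ 3 gives C(9,2) = 36; x_3 ≥ 5 gives C(7,2) = 21. Together 60.
Add back pairs where two caps are both exceeded: 0 + 0 + 6 = 6.
By inclusion–exclusion the count is 66 − 60 + 6 = 12.

12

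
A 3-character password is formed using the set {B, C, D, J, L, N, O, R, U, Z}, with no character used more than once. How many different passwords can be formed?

720

This is a permutation of 3 out of 10: P(10,3) = 10!/7!.
That product is 10 × 9 × 8 = 720.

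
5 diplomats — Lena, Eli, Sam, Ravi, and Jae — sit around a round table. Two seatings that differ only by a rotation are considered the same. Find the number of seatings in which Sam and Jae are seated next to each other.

12

Glue Sam and Jae into a block (2 internal orders). Seating 4 units around a circle gives (3)! arrangements.
So 2 × (3)! = 2 × 6 = 12.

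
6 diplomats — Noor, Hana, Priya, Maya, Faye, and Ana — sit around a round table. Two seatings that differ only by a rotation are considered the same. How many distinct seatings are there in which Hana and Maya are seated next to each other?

Treat {Hana, Maya} as one unit (2 internal orders) and seat the resulting 5 units around the table: (4)! circular arrangements.
So 2 × (4)! = 2 × 24 = 48.

48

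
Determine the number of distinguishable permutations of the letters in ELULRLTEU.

Letter multiplicities in ELULRLTEU: E×2, L×3, R×1, T×1, U×2.
The number of distinct arrangements is 9!/(3!·2!·2!) = 362880/24 = 15120.

15120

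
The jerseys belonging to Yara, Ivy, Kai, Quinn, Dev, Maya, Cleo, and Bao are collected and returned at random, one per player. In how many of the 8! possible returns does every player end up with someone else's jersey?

14833

Let Aᵢ be the assignments in which player i gets their old jersey. We want the size of the complement of A₁∪…∪A_8.
By inclusion–exclusion this is Σ_{j=0}^{8} (−1)^j C(8,j)·(8−j)!.
Computing: 40320 − 40320 + 20160 − 6720 + 1680 − 336 + 56 − 8 + 1 = 14833.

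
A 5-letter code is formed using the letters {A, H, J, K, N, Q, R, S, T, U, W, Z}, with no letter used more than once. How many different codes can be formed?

This is a permutation of 5 out of 12: P(12,5) = 12!/7!.
That product is 12 × 11 × 10 × 9 × 8 = 95040.

95040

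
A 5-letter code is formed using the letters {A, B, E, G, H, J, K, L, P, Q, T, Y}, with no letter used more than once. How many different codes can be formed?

95040

This is a permutation of 5 out of 12: P(12,5) = 12!/7!.
12 × 11 × 10 × 9 × 8 = 95040.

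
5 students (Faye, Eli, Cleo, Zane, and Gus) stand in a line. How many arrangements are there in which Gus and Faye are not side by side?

72

There are 5! = 120 arrangements in all. If Gus and Faye are adjacent, merging them into one block gives 2·(4)! = 48 arrangements.
Complementary counting: 120 − 48 = 72.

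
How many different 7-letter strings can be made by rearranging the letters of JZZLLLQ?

420

Letter multiplicities in JZZLLLQ: J×1, L×3, Q×1, Z×2.
So there are 7! / (3!·2!) = 420 distinguishable arrangements.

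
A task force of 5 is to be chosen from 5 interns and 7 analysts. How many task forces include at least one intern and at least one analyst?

770

With no constraint there are C(12,5) = 792 possible selections.
Subtract selections that omit an entire group: no interns → C(7,5) = 21; no analysts → C(5,5) = 1.
Both groups omitted at once is impossible, so 792 − 22 = 770.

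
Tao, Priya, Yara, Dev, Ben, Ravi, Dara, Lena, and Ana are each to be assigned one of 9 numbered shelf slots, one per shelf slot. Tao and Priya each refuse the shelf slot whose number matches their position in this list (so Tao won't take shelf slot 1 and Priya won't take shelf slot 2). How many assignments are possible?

287280

Let Aᵢ (for i ∈ {1, 2}) be the placements that put person i in their forbidden shelf slot. Any j of these fix j positions, leaving (9−j)! ways to fill the rest, and there are C(2,j) ways to pick which j.
By inclusion–exclusion, the number of valid placements is Σ_{j=0}^{2} (−1)^j C(2,j)·(9−j)!.
Computing: 362880 − 80640 + 5040 = 287280.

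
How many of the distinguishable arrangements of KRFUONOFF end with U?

3360

With the last slot taken by U, it remains to arrange the other 8 letters (KRFONOFF).
Those 8 letters have F appearing 3 times and O appearing twice, giving (8)!/(3!·2!) = 3360.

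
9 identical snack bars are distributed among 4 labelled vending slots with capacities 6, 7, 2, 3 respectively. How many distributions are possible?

Without the upper bounds there are C(12,3) = 220 ways to split 9 among 4 vending slots.
Subtract solutions that violate a single cap (substitute x_i' = x_i − (cap_i+1)): x_1 ≥ 7 gives C(5,3) = 10; x_2 ≥ 8 gives C(4,3) = 4; x_3 ≥ 3 gives C(9,3) = 84; x_4 ≥ 4 gives C(8,3) = 56. Together 154.
Add back pairs where two caps are both exceeded: 0 + 0 + 0 + 0 + 0 + 10 = 10.
By inclusion–exclusion the count is 220 − 154 + 10 = 76.

76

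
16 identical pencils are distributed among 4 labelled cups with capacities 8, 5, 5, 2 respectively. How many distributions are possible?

Without the upper bounds there are C(19,3) = 969 ways to split 16 among 4 cups.
Subtract solutions that violate a single cap (substitute x_i' = x_i − (cap_i+1)): x_1 ≥ 9 gives C(10,3) = 120; x_2 ≥ 6 gives C(13,3) = 286; x_3 ≥ 6 gives C(13,3) = 286; x_4 ≥ 3 gives C(16,3) = 560. Together 1252.
Add back pairs where two caps are both exceeded: 4 + 4 + 35 + 35 + 120 + 120 = 318.
Subtract triples: 0 + 0 + 0 + 4 = 4.
By inclusion–exclusion the count is 969 − 1252 + 318 − 4 = 31.

31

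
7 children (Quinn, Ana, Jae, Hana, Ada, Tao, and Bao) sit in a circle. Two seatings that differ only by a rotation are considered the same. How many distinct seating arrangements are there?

Seat Quinn anywhere (absorbing the rotational symmetry), then permute the other 6: (6)! = 720.

720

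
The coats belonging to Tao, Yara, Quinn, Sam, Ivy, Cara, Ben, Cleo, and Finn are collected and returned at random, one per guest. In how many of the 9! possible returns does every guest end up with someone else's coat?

133496

Count assignments avoiding every fixed point. For any j of the 9 guests fixed to their own coat, the other 9−j can be arranged in (9−j)! ways.
By inclusion–exclusion this is Σ_{j=0}^{9} (−1)^j C(9,j)·(9−j)!.
Computing: 362880 − 362880 + 181440 − 60480 + 15120 − 3024 + 504 − 72 + 9 − 1 = 133496.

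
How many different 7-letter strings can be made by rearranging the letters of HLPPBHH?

HLPPBHH has 7 letters with H appearing 3 times and P appearing twice.
Dividing 7! = 5040 by 3!·2! = 12 for the repeated letters gives 420.

420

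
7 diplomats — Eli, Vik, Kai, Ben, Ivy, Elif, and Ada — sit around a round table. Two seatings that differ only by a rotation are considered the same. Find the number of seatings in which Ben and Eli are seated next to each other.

Glue Ben and Eli into a block (2 internal orders). Seating 6 units around a circle gives (5)! arrangements.
So 2 × (5)! = 2 × 120 = 240.

240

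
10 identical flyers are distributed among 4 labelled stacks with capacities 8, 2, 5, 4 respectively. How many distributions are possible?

85

By stars and bars, unrestricted non-negative solutions to x_1+…+x_4 = 10 number C(10+3,3) = 286.
Subtract solutions that violate a single cap (substitute x_i' = x_i − (cap_i+1)): x_1 ≥ 9 gives C(4,3) = 4; x_2 ≥ 3 gives C(10,3) = 120; x_3 ≥ 6 gives C(7,3) = 35; x_4 ≥ 5 gives C(8,3) = 56. Together 215.
Add back pairs where two caps are both exceeded: 0 + 0 + 0 + 4 + 10 + 0 = 14.
By inclusion–exclusion the count is 286 − 215 + 14 = 85.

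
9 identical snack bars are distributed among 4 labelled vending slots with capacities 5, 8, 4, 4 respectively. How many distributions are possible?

By stars and bars, unrestricted non-negative solutions to x_1+…+x_4 = 9 number C(9+3,3) = 220.
Subtract solutions that violate a single cap (substitute x_i' = x_i − (cap_i+1)): x_1 ≥ 6 gives C(6,3) = 20; x_2 ≥ 9 gives C(3,3) = 1; x_3 ≥ 5 gives C(7,3) = 35; x_4 ≥ 5 gives C(7,3) = 35. Together 91.
No two caps can be exceeded simultaneously, so the pair terms are all 0.
By inclusion–exclusion the count is 220 − 91 + 0 = 129.

129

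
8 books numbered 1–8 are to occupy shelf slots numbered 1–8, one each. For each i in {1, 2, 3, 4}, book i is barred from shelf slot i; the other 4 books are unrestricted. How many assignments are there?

24024

Let Aᵢ (for 1 ≤ i ≤ 4) be the placements that put book i in its forbidden shelf slot. Any j of these fix j positions, leaving (8−j)! ways to fill the rest, and there are C(4,j) ways to pick which j.
By inclusion–exclusion, the number of valid placements is Σ_{j=0}^{4} (−1)^j C(4,j)·(8−j)!.
Computing: 40320 − 20160 + 4320 − 480 + 24 = 24024.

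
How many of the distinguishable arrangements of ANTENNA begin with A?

120

Fix A in the first position and arrange the remaining 6 letters.
Those 6 letters have N appearing 3 times, giving (6)!/(3!) = 120.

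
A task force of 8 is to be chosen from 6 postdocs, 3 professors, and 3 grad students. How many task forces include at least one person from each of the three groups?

477

Unrestricted: C(12,8) = 495 ways to pick any 8 of the 12.
Selections missing a whole group: no postdocs → C(6,8) = 0; no professors → C(9,8) = 9; no grad students → C(9,8) = 9.
Add back selections omitting two groups (i.e. drawn from a single group): C(6,8) + C(3,8) + C(3,8) = 0.
By inclusion–exclusion: 495 − 18 + 0 = 477.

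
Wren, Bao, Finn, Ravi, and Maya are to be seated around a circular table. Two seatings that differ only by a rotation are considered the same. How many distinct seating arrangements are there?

24

Seat Wren anywhere (absorbing the rotational symmetry), then permute the other 4: (4)! = 24.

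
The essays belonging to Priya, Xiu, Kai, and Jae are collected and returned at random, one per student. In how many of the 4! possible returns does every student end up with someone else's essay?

This is the derangement count D_4: permutations of 4 items with no fixed point.
By inclusion–exclusion this is Σ_{j=0}^{4} (−1)^j C(4,j)·(4−j)!.
Computing: 24 − 24 + 12 − 4 + 1 = 9.

9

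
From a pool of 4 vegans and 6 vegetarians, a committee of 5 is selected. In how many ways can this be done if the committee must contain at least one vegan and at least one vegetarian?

246

Unrestricted: C(10,5) = 252 ways to pick any 5 of the 10.
Subtract selections that omit an entire group: no vegans → C(6,5) = 6; no vegetarians → C(4,5) = 0.
Both groups omitted at once is impossible, so 252 − 6 = 246.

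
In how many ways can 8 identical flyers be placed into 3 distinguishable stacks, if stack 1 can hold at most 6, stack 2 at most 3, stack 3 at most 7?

Ignoring the caps, the number of non-negative solutions to x_1+…+x_3 = 8 is C(10,2) = 45.
Subtract solutions that violate a single cap (substitute x_i' = x_i − (cap_i+1)): x_1 ≥ 7 gives C(3,2) = 3; x_2 ≥ 4 gives C(6,2) = 15; x_3 ≥ 8 gives C(2,2) = 1. Together 19.
No two caps can be exceeded simultaneously, so the pair terms are all 0.
By inclusion–exclusion the count is 45 − 19 + 0 = 26.

26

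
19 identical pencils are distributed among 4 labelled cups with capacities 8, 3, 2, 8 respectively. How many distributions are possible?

10

Without the upper bounds there are C(22,3) = 1540 ways to split 19 among 4 cups.
Subtract solutions that violate a single cap (substitute x_i' = x_i − (cap_i+1)): x_1 ≥ 9 gives C(13,3) = 286; x_2 ≥ 4 gives C(18,3) = 816; x_3 ≥ 3 gives C(19,3) = 969; x_4 ≥ 9 gives C(13,3) = 286. Together 2357.
Add back pairs where two caps are both exceeded: 84 + 120 + 4 + 455 + 84 + 120 = 867.
Subtract triples: 20 + 0 + 0 + 20 = 40.
By inclusion–exclusion the count is 1540 − 2357 + 867 − 40 = 10.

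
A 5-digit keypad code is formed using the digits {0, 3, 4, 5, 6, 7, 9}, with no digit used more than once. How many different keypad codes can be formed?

This is a permutation of 5 out of 7: P(7,5) = 7!/2!.
That product is 7 × 6 × 5 × 4 × 3 = 2520.

2520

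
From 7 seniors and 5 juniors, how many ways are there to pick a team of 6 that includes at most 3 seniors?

Split by how many seniors are chosen (0 through 3).
Sum: C(7,0)·C(5,6) + C(7,1)·C(5,5) + C(7,2)·C(5,4) + C(7,3)·C(5,3) = 0 + 7 + 105 + 350 = 462.

462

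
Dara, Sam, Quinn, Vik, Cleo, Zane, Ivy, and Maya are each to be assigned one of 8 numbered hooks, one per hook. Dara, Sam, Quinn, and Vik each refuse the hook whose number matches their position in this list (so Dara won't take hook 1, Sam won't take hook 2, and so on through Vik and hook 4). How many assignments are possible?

24024

Let Aᵢ (for 1 ≤ i ≤ 4) be the placements that put person i in their forbidden hook. Any j of these fix j positions, leaving (8−j)! ways to fill the rest, and there are C(4,j) ways to pick which j.
By inclusion–exclusion, the number of valid placements is Σ_{j=0}^{4} (−1)^j C(4,j)·(8−j)!.
Computing: 40320 − 20160 + 4320 − 480 + 24 = 24024.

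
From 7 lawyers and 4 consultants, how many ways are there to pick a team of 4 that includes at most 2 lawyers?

155

Split by how many lawyers are chosen (0 through 2).
Sum: C(7,0)·C(4,4) + C(7,1)·C(4,3) + C(7,2)·C(4,2) = 1 + 28 + 126 = 155.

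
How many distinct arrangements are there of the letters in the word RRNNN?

10

RRNNN has 5 letters with N appearing 3 times and R appearing twice.
So there are 5! / (3!·2!) = 10 distinguishable arrangements.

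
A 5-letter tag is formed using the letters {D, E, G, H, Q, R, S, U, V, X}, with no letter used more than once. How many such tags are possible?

With no repetition, fill the 5 letters in order: 10 choices, then 9, down to 6.
That product is 10 × 9 × 8 × 7 × 6 = 30240.

30240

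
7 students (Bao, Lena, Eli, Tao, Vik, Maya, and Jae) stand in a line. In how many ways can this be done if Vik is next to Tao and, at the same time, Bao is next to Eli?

Treat {Vik,Tao} as one block (2 orders) and {Bao,Eli} as another (2 orders).
That leaves 5 units to arrange: 2 × 2 × 5! = 4 × 120 = 480.

480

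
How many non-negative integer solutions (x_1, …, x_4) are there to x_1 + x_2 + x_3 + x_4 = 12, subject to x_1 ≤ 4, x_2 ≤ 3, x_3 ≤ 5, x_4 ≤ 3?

Ignoring the caps, the number of non-negative solutions to x_1+…+x_4 = 12 is C(15,3) = 455.
Subtract solutions that violate a single cap (substitute x_i' = x_i − (cap_i+1)): x_1 ≥ 5 gives C(10,3) = 120; x_2 ≥ 4 gives C(11,3) = 165; x_3 ≥ 6 gives C(9,3) = 84; x_4 ≥ 4 gives C(11,3) = 165. Together 534.
Add back pairs where two caps are both exceeded: 20 + 4 + 20 + 10 + 35 + 10 = 99.
By inclusion–exclusion the count is 455 − 534 + 99 = 20.

20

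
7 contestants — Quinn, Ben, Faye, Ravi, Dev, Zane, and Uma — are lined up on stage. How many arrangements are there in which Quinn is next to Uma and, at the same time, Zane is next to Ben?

480

Treat {Quinn,Uma} as one block (2 orders) and {Zane,Ben} as another (2 orders).
That leaves 5 units to arrange: 2 × 2 × 5! = 4 × 120 = 480.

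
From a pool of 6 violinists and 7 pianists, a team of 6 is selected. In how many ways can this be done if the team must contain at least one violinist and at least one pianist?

Total 6-person selections from all 13: C(13,6) = 1716.
Subtract selections that omit an entire group: no violinists → C(7,6) = 7; no pianists → C(6,6) = 1.
Both groups omitted at once is impossible, so 1716 − 8 = 1708.

1708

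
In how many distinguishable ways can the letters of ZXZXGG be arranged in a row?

ZXZXGG has 6 letters with G appearing twice, X appearing twice, and Z appearing twice.
The number of distinct arrangements is 6!/(2!·2!·2!) = 720/8 = 90.

90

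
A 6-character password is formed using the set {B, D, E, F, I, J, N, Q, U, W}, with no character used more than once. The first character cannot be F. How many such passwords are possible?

The first character has 10−1 = 9 choices (anything except F).
The remaining 5 characters are filled from the other 9 symbols without repetition: 9 × 8 × 7 × 6 × 5 = 15120.
Total: 9 × 15120 = 136080.

136080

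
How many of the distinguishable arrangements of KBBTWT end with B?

60

Fix B in the last position and arrange the remaining 5 letters.
Those 5 letters have T appearing twice, giving (5)!/(2!) = 60.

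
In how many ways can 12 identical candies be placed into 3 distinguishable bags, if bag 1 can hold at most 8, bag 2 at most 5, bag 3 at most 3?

By stars and bars, unrestricted non-negative solutions to x_1+…+x_3 = 12 number C(12+2,2) = 91.
Subtract solutions that violate a single cap (substitute x_i' = x_i − (cap_i+1)): x_1 ≥ 9 gives C(5,2) = 10; x_2 ≥ 6 gives C(8,2) = 28; x_3 ≥ 4 gives C(10,2) = 45. Together 83.
Add back pairs where two caps are both exceeded: 0 + 0 + 6 = 6.
By inclusion–exclusion the count is 91 − 83 + 6 = 14.

14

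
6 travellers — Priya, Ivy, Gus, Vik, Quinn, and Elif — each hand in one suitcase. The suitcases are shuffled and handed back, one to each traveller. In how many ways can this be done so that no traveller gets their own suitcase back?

265

Count assignments avoiding every fixed point. For any j of the 6 travellers fixed to their own suitcase, the other 6−j can be arranged in (6−j)! ways.
By inclusion–exclusion this is Σ_{j=0}^{6} (−1)^j C(6,j)·(6−j)!.
Computing: 720 − 720 + 360 − 120 + 30 − 6 + 1 = 265.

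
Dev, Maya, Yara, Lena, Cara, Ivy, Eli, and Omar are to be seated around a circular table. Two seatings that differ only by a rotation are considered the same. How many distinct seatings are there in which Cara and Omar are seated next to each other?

Treat {Cara, Omar} as one unit (2 internal orders) and seat the resulting 7 units around the table: (6)! circular arrangements.
So 2 × (6)! = 2 × 720 = 1440.

1440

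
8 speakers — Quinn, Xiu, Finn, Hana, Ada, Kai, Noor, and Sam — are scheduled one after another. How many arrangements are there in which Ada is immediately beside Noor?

Glue Ada and Noor into one block (2 internal orders), leaving 7 units to arrange in a row.
That gives 2 × 7! = 2 × 5040 = 10080.

10080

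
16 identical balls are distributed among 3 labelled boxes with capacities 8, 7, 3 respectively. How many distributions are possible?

6

By stars and bars, unrestricted non-negative solutions to x_1+…+x_3 = 16 number C(16+2,2) = 153.
Subtract solutions that violate a single cap (substitute x_i' = x_i − (cap_i+1)): x_1 ≥ 9 gives C(9,2) = 36; x_2 ≥ 8 gives C(10,2) = 45; x_3 ≥ 4 gives C(14,2) = 91. Together 172.
Add back pairs where two caps are both exceeded: 0 + 10 + 15 = 25.
By inclusion–exclusion the count is 153 − 172 + 25 = 6.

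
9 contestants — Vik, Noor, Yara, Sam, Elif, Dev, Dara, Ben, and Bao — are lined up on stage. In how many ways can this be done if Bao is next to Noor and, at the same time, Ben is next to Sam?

20160

Treat {Bao,Noor} as one block (2 orders) and {Ben,Sam} as another (2 orders).
That leaves 7 units to arrange: 2 × 2 × 7! = 4 × 5040 = 20160.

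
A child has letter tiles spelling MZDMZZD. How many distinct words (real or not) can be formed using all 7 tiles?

The 7 letters of MZDMZZD have repeats: D appearing twice, M appearing twice, and Z appearing 3 times.
So there are 7! / (3!·2!·2!) = 210 distinguishable arrangements.

210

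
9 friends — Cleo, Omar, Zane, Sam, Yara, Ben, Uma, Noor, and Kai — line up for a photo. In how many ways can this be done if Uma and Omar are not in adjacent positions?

282240

There are 9! = 362880 arrangements in all. If Uma and Omar are adjacent, merging them into one block gives 2·(8)! = 80640 arrangements.
Complementary counting: 362880 − 80640 = 282240.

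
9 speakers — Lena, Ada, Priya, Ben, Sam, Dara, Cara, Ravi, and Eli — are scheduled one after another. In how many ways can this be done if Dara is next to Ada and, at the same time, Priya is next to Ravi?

Treat {Dara,Ada} as one block (2 orders) and {Priya,Ravi} as another (2 orders).
That leaves 7 units to arrange: 2 × 2 × 7! = 4 × 5040 = 20160.

20160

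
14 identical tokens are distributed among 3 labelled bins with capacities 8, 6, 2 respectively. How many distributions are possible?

Without the upper bounds there are C(16,2) = 120 ways to split 14 among 3 bins.
Subtract solutions that violate a single cap (substitute x_i' = x_i − (cap_i+1)): x_1 ≥ 9 gives C(7,2) = 21; x_2 ≥ 7 gives C(9,2) = 36; x_3 ≥ 3 gives C(13,2) = 78. Together 135.
Add back pairs where two caps are both exceeded: 0 + 6 + 15 = 21.
By inclusion–exclusion the count is 120 − 135 + 21 = 6.

6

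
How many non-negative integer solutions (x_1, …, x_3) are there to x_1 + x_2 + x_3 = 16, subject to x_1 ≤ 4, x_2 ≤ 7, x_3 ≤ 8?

10

By stars and bars, unrestricted non-negative solutions to x_1+…+x_3 = 16 number C(16+2,2) = 153.
Subtract solutions that violate a single cap (substitute x_i' = x_i − (cap_i+1)): x_1 ≥ 5 gives C(13,2) = 78; x_2 ≥ 8 gives C(10,2) = 45; x_3 ≥ 9 gives C(9,2) = 36. Together 159.
Add back pairs where two caps are both exceeded: 10 + 6 + 0 = 16.
By inclusion–exclusion the count is 153 − 159 + 16 = 10.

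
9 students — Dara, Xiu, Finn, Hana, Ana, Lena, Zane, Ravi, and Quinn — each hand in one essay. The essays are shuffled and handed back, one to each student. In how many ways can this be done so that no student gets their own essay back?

Let Aᵢ be the assignments in which student i gets their own essay. We want the size of the complement of A₁∪…∪A_9.
By inclusion–exclusion this is Σ_{j=0}^{9} (−1)^j C(9,j)·(9−j)!.
Computing: 362880 − 362880 + 181440 − 60480 + 15120 − 3024 + 504 − 72 + 9 − 1 = 133496.

133496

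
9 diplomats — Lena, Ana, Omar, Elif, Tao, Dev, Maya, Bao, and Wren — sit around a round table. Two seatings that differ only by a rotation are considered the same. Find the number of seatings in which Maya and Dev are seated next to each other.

Glue Maya and Dev into a block (2 internal orders). Seating 8 units around a circle gives (7)! arrangements.
So 2 × (7)! = 2 × 5040 = 10080.

10080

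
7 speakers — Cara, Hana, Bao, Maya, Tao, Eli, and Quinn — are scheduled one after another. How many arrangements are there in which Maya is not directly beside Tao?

Of the 7! = 5040 arrangements, those with Maya and Tao adjacent number 2 × 6! = 1440 (treat the pair as a block with 2 internal orders).
Complementary counting: 5040 − 1440 = 3600.

3600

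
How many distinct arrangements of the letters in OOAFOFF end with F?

60

Fix F in the last position and arrange the remaining 6 letters.
Those 6 letters have F appearing twice and O appearing 3 times, giving (6)!/(3!·2!) = 60.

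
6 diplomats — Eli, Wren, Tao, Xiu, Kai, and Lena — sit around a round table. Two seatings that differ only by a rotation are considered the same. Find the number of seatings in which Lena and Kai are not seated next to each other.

72

All circular seatings of 6 people number (5)! = 120.
Those with Lena next to Kai: fuse the pair into one unit and seat 5 units around a circle — 2·(4)! = 48.
Subtracting, 120 − 48 = 72.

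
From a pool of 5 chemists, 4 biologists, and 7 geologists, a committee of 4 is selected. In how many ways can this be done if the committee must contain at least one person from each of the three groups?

With no constraint there are C(16,4) = 1820 possible selections.
Selections missing a whole group: no chemists → C(11,4) = 330; no biologists → C(12,4) = 495; no geologists → C(9,4) = 126.
Add back selections omitting two groups (i.e. drawn from a single group): C(5,4) + C(4,4) + C(7,4) = 41.
By inclusion–exclusion: 1820 − 951 + 41 = 910.

910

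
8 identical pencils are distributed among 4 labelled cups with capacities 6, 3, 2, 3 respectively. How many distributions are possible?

44

Without the upper bounds there are C(11,3) = 165 ways to split 8 among 4 cups.
Subtract solutions that violate a single cap (substitute x_i' = x_i − (cap_i+1)): x_1 ≥ 7 gives C(4,3) = 4; x_2 ≥ 4 gives C(7,3) = 35; x_3 ≥ 3 gives C(8,3) = 56; x_4 ≥ 4 gives C(7,3) = 35. Together 130.
Add back pairs where two caps are both exceeded: 0 + 0 + 0 + 4 + 1 + 4 = 9.
By inclusion–exclusion the count is 165 − 130 + 9 = 44.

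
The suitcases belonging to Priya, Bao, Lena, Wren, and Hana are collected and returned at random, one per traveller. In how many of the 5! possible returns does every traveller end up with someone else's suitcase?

This is the derangement count D_5: permutations of 5 items with no fixed point.
By inclusion–exclusion this is Σ_{j=0}^{5} (−1)^j C(5,j)·(5−j)!.
Computing: 120 − 120 + 60 − 20 + 5 − 1 = 44.

44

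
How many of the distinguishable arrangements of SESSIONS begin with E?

With the first slot taken by E, it remains to arrange the other 7 letters (SSSIONS).
Those 7 letters have S appearing 4 times, giving (7)!/(4!) = 210.

210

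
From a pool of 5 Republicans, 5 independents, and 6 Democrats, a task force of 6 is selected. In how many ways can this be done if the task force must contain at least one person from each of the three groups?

With no constraint there are C(16,6) = 8008 possible selections.
Subtract selections that omit an entire group: no Republicans → C(11,6) = 462; no independents → C(11,6) = 462; no Democrats → C(10,6) = 210.
Add back selections omitting two groups (i.e. drawn from a single group): C(5,6) + C(5,6) + C(6,6) = 1.
By inclusion–exclusion: 8008 − 1134 + 1 = 6875.

6875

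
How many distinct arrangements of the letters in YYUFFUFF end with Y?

105

With the last slot taken by Y, it remains to arrange the other 7 letters (YUFFUFF).
Those 7 letters have F appearing 4 times and U appearing twice, giving (7)!/(4!·2!) = 105.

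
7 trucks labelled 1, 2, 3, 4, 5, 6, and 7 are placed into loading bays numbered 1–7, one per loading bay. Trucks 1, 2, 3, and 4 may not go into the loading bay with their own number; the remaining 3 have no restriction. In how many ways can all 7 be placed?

2790

Let Aᵢ (for 1 ≤ i ≤ 4) be the placements that put truck i in its forbidden loading bay. Any j of these fix j positions, leaving (7−j)! ways to fill the rest, and there are C(4,j) ways to pick which j.
By inclusion–exclusion, the number of valid placements is Σ_{j=0}^{4} (−1)^j C(4,j)·(7−j)!.
Computing: 5040 − 2880 + 720 − 96 + 6 = 2790.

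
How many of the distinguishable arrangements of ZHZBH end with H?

12

Fix H in the last position and arrange the remaining 4 letters.
Those 4 letters have Z appearing twice, giving (4)!/(2!) = 12.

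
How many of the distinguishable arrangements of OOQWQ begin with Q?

12

With the first slot taken by Q, it remains to arrange the other 4 letters (OOWQ).
Those 4 letters have O appearing twice, giving (4)!/(2!) = 12.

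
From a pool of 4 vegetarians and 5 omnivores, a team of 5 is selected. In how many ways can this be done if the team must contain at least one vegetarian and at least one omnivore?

Total 5-person selections from all 9: C(9,5) = 126.
Subtract selections that omit an entire group: no vegetarians → C(5,5) = 1; no omnivores → C(4,5) = 0.
Both groups omitted at once is impossible, so 126 − 1 = 125.

125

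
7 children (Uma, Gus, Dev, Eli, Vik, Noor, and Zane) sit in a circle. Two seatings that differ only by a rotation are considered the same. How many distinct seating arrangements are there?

Fix one person's seat to break rotational symmetry; the remaining 6 people can be arranged in (6)! = 720 ways.

720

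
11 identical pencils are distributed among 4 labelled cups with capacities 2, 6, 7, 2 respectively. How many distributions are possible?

45

Ignoring the caps, the number of non-negative solutions to x_1+…+x_4 = 11 is C(14,3) = 364.
Subtract solutions that violate a single cap (substitute x_i' = x_i − (cap_i+1)): x_1 ≥ 3 gives C(11,3) = 165; x_2 ≥ 7 gives C(7,3) = 35; x_3 ≥ 8 gives C(6,3) = 20; x_4 ≥ 3 gives C(11,3) = 165. Together 385.
Add back pairs where two caps are both exceeded: 4 + 1 + 56 + 0 + 4 + 1 = 66.
By inclusion–exclusion the count is 364 − 385 + 66 = 45.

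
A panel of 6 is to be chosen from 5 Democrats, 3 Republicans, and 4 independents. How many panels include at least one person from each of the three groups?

With no constraint there are C(12,6) = 924 possible selections.
Selections missing a whole group: no Democrats → C(7,6) = 7; no Republicans → C(9,6) = 84; no independents → C(8,6) = 28.
Add back selections omitting two groups (i.e. drawn from a single group): C(5,6) + C(3,6) + C(4,6) = 0.
By inclusion–exclusion: 924 − 119 + 0 = 805.

805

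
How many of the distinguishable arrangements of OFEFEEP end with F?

Fix F in the last position and arrange the remaining 6 letters.
Those 6 letters have E appearing 3 times, giving (6)!/(3!) = 120.

120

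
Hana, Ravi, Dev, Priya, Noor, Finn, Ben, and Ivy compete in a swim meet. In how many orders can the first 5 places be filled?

There are 8 choices for 1st place, 7 for 2nd, and so on down to 4 for position 5.
That gives 8 × 7 × 6 × 5 × 4 = 6720.

6720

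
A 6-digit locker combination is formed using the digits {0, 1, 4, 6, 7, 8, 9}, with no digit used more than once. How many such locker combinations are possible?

5040

This is a permutation of 6 out of 7: P(7,6) = 7!/1!.
7 × 6 × 5 × 4 × 3 × 2 = 5040.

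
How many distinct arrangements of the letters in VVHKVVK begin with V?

With the first slot taken by V, it remains to arrange the other 6 letters (VHKVVK).
Those 6 letters have K appearing twice and V appearing 3 times, giving (6)!/(3!·2!) = 60.

60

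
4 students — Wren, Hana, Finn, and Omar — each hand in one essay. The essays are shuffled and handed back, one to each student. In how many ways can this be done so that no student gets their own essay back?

This is the derangement count D_4: permutations of 4 items with no fixed point.
By inclusion–exclusion this is Σ_{j=0}^{4} (−1)^j C(4,j)·(4−j)!.
Computing: 24 − 24 + 12 − 4 + 1 = 9.

9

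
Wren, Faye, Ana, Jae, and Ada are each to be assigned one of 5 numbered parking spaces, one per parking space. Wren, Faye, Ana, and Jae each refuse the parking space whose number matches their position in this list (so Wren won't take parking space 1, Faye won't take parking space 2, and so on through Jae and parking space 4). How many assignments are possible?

Let Aᵢ (for 1 ≤ i ≤ 4) be the placements that put person i in their forbidden parking space. Any j of these fix j positions, leaving (5−j)! ways to fill the rest, and there are C(4,j) ways to pick which j.
By inclusion–exclusion, the number of valid placements is Σ_{j=0}^{4} (−1)^j C(4,j)·(5−j)!.
Computing: 120 − 96 + 36 − 8 + 1 = 53.

53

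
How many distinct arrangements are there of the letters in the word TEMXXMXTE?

7560

Letter multiplicities in TEMXXMXTE: E×2, M×2, T×2, X×3.
Dividing 9! = 362880 by 3!·2!·2!·2! = 48 for the repeated letters gives 7560.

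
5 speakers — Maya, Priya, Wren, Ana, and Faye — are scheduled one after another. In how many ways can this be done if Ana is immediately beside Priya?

48

Treat {Ana, Priya} as a single unit. There are 4 units to order, and the pair itself can be ordered 2 ways.
So the count is 2·(4)! = 48.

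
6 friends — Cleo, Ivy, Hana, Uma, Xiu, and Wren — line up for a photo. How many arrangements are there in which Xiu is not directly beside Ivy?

There are 6! = 720 arrangements in all. If Xiu and Ivy are adjacent, merging them into one block gives 2·(5)! = 240 arrangements.
Complementary counting: 720 − 240 = 480.

480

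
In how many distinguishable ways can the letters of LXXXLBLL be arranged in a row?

The 8 letters of LXXXLBLL have repeats: L appearing 4 times and X appearing 3 times.
Dividing 8! = 40320 by 4!·3! = 144 for the repeated letters gives 280.

280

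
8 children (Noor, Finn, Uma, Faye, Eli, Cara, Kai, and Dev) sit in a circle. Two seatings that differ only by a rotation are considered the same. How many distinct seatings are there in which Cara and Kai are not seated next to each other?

3600

All circular seatings of 8 people number (7)! = 5040.
Those with Cara next to Kai: fuse the pair into one unit and seat 7 units around a circle — 2·(6)! = 1440.
Subtracting, 5040 − 1440 = 3600.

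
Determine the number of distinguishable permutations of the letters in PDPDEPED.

PDPDEPED has 8 letters with D appearing 3 times, E appearing twice, and P appearing 3 times.
So there are 8! / (3!·3!·2!) = 560 distinguishable arrangements.

560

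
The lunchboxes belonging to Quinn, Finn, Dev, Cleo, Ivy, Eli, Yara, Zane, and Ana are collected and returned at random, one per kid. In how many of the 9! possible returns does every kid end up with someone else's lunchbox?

Let Aᵢ be the assignments in which kid i gets their own lunchbox. We want the size of the complement of A₁∪…∪A_9.
By inclusion–exclusion this is Σ_{j=0}^{9} (−1)^j C(9,j)·(9−j)!.
Computing: 362880 − 362880 + 181440 − 60480 + 15120 − 3024 + 504 − 72 + 9 − 1 = 133496.

133496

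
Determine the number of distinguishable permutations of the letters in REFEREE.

105

REFEREE has 7 letters with E appearing 4 times and R appearing twice.
Dividing 7! = 5040 by 4!·2! = 48 for the repeated letters gives 105.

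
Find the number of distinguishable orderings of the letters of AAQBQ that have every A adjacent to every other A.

Treat the 2 copies of A as a single block. The multiset to arrange is then {AA, B, Q, Q}, 4 items in all.
That gives (4)!/(2!) = 12 arrangements.

12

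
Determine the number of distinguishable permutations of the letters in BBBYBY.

Letter multiplicities in BBBYBY: B×4, Y×2.
The number of distinct arrangements is 6!/(4!·2!) = 720/48 = 15.

15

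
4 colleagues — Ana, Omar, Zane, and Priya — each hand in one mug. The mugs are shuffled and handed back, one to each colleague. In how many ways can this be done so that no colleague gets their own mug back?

This is the derangement count D_4: permutations of 4 items with no fixed point.
By inclusion–exclusion this is Σ_{j=0}^{4} (−1)^j C(4,j)·(4−j)!.
Computing: 24 − 24 + 12 − 4 + 1 = 9.

9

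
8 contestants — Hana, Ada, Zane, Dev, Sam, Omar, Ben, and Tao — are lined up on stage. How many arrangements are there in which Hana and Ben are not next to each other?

Of the 8! = 40320 arrangements, those with Hana and Ben adjacent number 2 × 7! = 10080 (treat the pair as a block with 2 internal orders).
Complementary counting: 40320 − 10080 = 30240.

30240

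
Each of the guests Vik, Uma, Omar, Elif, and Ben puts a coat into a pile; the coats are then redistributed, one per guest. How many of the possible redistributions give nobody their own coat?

Count assignments avoiding every fixed point. For any j of the 5 guests fixed to their own coat, the other 5−j can be arranged in (5−j)! ways.
By inclusion–exclusion this is Σ_{j=0}^{5} (−1)^j C(5,j)·(5−j)!.
Computing: 120 − 120 + 60 − 20 + 5 − 1 = 44.

44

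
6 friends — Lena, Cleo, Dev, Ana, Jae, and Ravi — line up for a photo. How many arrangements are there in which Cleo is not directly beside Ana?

480

There are 6! = 720 arrangements in all. If Cleo and Ana are adjacent, merging them into one block gives 2·(5)! = 240 arrangements.
So 720 − 240 = 480 arrangements keep them apart.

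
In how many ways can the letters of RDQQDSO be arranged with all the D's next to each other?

Treat the 2 copies of D as a single block. The multiset to arrange is then {DD, O, Q, Q, R, S}, 6 items in all.
That gives (6)!/(2!) = 360 arrangements.

360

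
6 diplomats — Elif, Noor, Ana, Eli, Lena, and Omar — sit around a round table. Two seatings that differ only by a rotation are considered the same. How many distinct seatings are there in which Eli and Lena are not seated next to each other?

Without the restriction there are (5)! = 120 seatings.
Seatings with Eli beside Lena: treat them as a block with 2 internal orders, giving 2 × (4)! = 48.
Subtracting, 120 − 48 = 72.

72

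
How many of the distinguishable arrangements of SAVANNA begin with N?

120

With the first slot taken by N, it remains to arrange the other 6 letters (SAVANA).
Those 6 letters have A appearing 3 times, giving (6)!/(3!) = 120.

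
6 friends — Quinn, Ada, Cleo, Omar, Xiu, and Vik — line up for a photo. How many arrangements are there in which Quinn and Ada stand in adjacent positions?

240

Treat {Quinn, Ada} as a single unit. There are 5 units to order, and the pair itself can be ordered 2 ways.
That gives 2 × 5! = 2 × 120 = 240.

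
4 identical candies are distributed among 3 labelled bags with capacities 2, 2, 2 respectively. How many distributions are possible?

6

By stars and bars, unrestricted non-negative solutions to x_1+…+x_3 = 4 number C(4+2,2) = 15.
Subtract solutions that violate a single cap (substitute x_i' = x_i − (cap_i+1)): x_1 ≥ 3 gives C(3,2) = 3; x_2 ≥ 3 gives C(3,2) = 3; x_3 ≥ 3 gives C(3,2) = 3. Together 9.
No two caps can be exceeded simultaneously, so the pair terms are all 0.
By inclusion–exclusion the count is 15 − 9 + 0 = 6.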